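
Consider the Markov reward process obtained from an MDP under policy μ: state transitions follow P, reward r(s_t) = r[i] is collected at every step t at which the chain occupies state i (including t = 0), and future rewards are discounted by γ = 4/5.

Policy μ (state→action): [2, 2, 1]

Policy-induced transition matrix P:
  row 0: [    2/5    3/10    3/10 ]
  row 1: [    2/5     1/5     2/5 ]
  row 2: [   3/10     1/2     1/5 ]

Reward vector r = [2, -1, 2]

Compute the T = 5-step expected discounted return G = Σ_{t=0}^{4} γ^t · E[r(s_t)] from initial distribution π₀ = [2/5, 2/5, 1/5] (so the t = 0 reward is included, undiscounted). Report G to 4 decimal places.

G = 3.2577

t=0: π = [0.4000, 0.4000, 0.2000], E[r] = 0.8000, γ^t·E[r] = 0.800000, running G = 0.800000
t=1: π = [0.3800, 0.3000, 0.3200], E[r] = 1.1000, γ^t·E[r] = 0.880000, running G = 1.680000
t=2: π = [0.3680, 0.3340, 0.2980], E[r] = 0.9980, γ^t·E[r] = 0.638720, running G = 2.318720
t=3: π = [0.3702, 0.3262, 0.3036], E[r] = 1.0214, γ^t·E[r] = 0.522957, running G = 2.841677
t=4: π = [0.3696, 0.3281, 0.3023], E[r] = 1.0157, γ^t·E[r] = 0.416031, running G = 3.257708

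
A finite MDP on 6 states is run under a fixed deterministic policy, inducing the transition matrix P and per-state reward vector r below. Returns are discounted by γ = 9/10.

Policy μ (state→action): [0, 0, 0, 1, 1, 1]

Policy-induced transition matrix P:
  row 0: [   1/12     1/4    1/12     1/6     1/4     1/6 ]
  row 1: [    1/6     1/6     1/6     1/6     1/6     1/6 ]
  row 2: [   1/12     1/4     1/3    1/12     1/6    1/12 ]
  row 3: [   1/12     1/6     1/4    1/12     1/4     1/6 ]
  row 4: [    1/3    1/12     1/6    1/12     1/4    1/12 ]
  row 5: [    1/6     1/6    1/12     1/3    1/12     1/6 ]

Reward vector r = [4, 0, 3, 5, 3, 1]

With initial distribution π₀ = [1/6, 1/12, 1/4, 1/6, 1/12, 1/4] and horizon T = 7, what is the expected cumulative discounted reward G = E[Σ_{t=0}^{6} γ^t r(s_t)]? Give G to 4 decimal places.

t=0: π = [0.1667, 0.0833, 0.2500, 0.1667, 0.0833, 0.2500], E[r] = 2.7500, γ^t·E[r] = 2.750000, running G = 2.750000
t=1: π = [0.1319, 0.1944, 0.1875, 0.1667, 0.1806, 0.1389], E[r] = 2.6042, γ^t·E[r] = 2.343750, running G = 5.093750
t=2: π = [0.1563, 0.1782, 0.1892, 0.1453, 0.1950, 0.1360], E[r] = 2.6400, γ^t·E[r] = 2.138438, running G = 7.232188
t=3: π = [0.1583, 0.1792, 0.1860, 0.1452, 0.1967, 0.1346], E[r] = 2.6418, γ^t·E[r] = 1.925859, running G = 9.158047
t=4: π = [0.1587, 0.1790, 0.1853, 0.1451, 0.1971, 0.1348], E[r] = 2.6425, γ^t·E[r] = 1.733722, running G = 10.891769
t=5: π = [0.1588, 0.1789, 0.1852, 0.1452, 0.1972, 0.1348], E[r] = 2.6428, γ^t·E[r] = 1.560534, running G = 12.452303
t=6: π = [0.1588, 0.1789, 0.1852, 0.1452, 0.1972, 0.1348], E[r] = 2.6428, γ^t·E[r] = 1.404498, running G = 13.856801

G = 13.8568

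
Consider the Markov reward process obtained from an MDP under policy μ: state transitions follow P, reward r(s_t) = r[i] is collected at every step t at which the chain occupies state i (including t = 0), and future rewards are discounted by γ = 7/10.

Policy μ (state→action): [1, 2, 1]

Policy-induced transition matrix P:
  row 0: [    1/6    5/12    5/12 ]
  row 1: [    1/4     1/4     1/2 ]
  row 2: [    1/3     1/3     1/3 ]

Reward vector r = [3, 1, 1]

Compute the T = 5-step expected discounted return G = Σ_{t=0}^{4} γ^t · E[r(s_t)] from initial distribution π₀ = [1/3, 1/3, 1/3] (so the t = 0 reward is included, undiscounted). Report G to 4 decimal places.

t=0: π = [0.3333, 0.3333, 0.3333], E[r] = 1.6667, γ^t·E[r] = 1.666667, running G = 1.666667
t=1: π = [0.2500, 0.3333, 0.4167], E[r] = 1.5000, γ^t·E[r] = 1.050000, running G = 2.716667
t=2: π = [0.2639, 0.3264, 0.4097], E[r] = 1.5278, γ^t·E[r] = 0.748611, running G = 3.465278
t=3: π = [0.2622, 0.3281, 0.4097], E[r] = 1.5243, γ^t·E[r] = 0.522837, running G = 3.988115
t=4: π = [0.2623, 0.3278, 0.4099], E[r] = 1.5246, γ^t·E[r] = 0.366055, running G = 4.354170

G = 4.3542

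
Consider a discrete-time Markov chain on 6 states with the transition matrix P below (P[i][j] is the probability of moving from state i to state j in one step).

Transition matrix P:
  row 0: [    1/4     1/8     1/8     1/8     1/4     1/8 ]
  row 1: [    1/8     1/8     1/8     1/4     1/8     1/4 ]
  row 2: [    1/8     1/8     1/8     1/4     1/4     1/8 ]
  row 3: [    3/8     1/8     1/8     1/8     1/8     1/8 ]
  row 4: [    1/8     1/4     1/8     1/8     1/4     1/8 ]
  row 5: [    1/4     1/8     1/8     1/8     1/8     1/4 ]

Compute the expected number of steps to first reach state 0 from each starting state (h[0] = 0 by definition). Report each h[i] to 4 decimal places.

First-step conditioning: h[0] = 0; for i ≠ 0, h[i] = 1 + Σ_k P[i][k]·h[k].
  h[1] = 1 + 1/8·h[1] + 1/8·h[2] + 1/4·h[3] + 1/8·h[4] + 1/4·h[5]
  h[2] = 1 + 1/8·h[1] + 1/8·h[2] + 1/4·h[3] + 1/4·h[4] + 1/8·h[5]
  h[3] = 1 + 1/8·h[1] + 1/8·h[2] + 1/8·h[3] + 1/8·h[4] + 1/8·h[5]
  h[4] = 1 + 1/4·h[1] + 1/8·h[2] + 1/8·h[3] + 1/4·h[4] + 1/8·h[5]
  h[5] = 1 + 1/8·h[1] + 1/8·h[2] + 1/8·h[3] + 1/8·h[4] + 1/4·h[5]
Solving the 5×5 linear system over states ≠ 0 gives exactly h = [0, 31808/6193, 32376/6193, 25088/6193, 33216/6193, 28672/6193] (h[0] = 0 is the target).

h = [0.0000, 5.1361, 5.2278, 4.0510, 5.3635, 4.6297]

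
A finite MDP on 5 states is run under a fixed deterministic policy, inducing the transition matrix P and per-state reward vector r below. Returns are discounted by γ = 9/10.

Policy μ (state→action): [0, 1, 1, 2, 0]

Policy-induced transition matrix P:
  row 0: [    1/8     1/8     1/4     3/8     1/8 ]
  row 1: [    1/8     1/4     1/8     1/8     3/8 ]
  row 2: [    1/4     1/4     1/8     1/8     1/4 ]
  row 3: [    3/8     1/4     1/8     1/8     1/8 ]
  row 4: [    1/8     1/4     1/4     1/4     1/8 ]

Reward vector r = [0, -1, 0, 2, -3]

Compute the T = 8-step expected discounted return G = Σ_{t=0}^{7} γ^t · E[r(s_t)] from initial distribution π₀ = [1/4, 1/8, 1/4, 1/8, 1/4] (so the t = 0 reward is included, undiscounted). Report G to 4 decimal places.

t=0: π = [0.2500, 0.1250, 0.2500, 0.1250, 0.2500], E[r] = -0.6250, γ^t·E[r] = -0.625000, running G = -0.625000
t=1: π = [0.1875, 0.2188, 0.1875, 0.2188, 0.1875], E[r] = -0.3438, γ^t·E[r] = -0.309375, running G = -0.934375
t=2: π = [0.2031, 0.2266, 0.1719, 0.1953, 0.2031], E[r] = -0.4453, γ^t·E[r] = -0.360703, running G = -1.295078
t=3: π = [0.1953, 0.2246, 0.1758, 0.2012, 0.2031], E[r] = -0.4316, γ^t·E[r] = -0.314666, running G = -1.609744
t=4: π = [0.1973, 0.2256, 0.1748, 0.1992, 0.2031], E[r] = -0.4365, γ^t·E[r] = -0.286403, running G = -1.896147
t=5: π = [0.1967, 0.2253, 0.1750, 0.1997, 0.2032], E[r] = -0.4357, γ^t·E[r] = -0.257258, running G = -2.153405
t=6: π = [0.1968, 0.2254, 0.1750, 0.1996, 0.2032], E[r] = -0.4359, γ^t·E[r] = -0.231670, running G = -2.385076
t=7: π = [0.1968, 0.2254, 0.1750, 0.1996, 0.2032], E[r] = -0.4359, γ^t·E[r] = -0.208478, running G = -2.593553

G = -2.5936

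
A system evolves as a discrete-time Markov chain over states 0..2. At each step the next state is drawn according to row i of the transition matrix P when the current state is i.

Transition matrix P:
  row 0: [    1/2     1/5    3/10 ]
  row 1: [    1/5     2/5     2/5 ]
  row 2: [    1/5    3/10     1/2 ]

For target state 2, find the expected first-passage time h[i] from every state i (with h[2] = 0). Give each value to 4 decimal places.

First-step conditioning: h[2] = 0; for i ≠ 2, h[i] = 1 + Σ_k P[i][k]·h[k].
  h[0] = 1 + 1/2·h[0] + 1/5·h[1]
  h[1] = 1 + 1/5·h[0] + 2/5·h[1]
Solving the 2×2 linear system over states ≠ 2 gives exactly h = [40/13, 35/13, 0] (h[2] = 0 is the target).

h = [3.0769, 2.6923, 0.0000]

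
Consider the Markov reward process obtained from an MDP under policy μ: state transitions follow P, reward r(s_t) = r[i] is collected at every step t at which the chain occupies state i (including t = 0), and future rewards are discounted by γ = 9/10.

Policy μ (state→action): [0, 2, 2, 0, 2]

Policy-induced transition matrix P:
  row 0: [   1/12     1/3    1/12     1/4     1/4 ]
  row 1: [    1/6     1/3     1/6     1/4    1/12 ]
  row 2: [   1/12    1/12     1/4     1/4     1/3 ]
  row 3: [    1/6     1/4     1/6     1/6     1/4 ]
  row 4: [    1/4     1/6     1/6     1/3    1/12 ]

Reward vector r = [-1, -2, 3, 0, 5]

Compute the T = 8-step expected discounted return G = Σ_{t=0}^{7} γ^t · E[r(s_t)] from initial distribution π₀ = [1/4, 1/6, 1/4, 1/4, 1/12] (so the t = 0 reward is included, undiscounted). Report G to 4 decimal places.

t=0: π = [0.2500, 0.1667, 0.2500, 0.2500, 0.0833], E[r] = 0.5833, γ^t·E[r] = 0.583333, running G = 0.583333
t=1: π = [0.1319, 0.2361, 0.1667, 0.2361, 0.2292], E[r] = 1.0417, γ^t·E[r] = 0.937500, running G = 1.520833
t=2: π = [0.1609, 0.2338, 0.1696, 0.2494, 0.1863], E[r] = 0.8119, γ^t·E[r] = 0.657656, running G = 2.178490
t=3: π = [0.1547, 0.2391, 0.1674, 0.2447, 0.1941], E[r] = 0.8398, γ^t·E[r] = 0.612246, running G = 2.790736
t=4: π = [0.1560, 0.2387, 0.1677, 0.2458, 0.1917], E[r] = 0.8284, γ^t·E[r] = 0.543538, running G = 3.334274
t=5: π = [0.1557, 0.2390, 0.1676, 0.2455, 0.1922], E[r] = 0.8305, γ^t·E[r] = 0.490394, running G = 3.824668
t=6: π = [0.1557, 0.2389, 0.1677, 0.2456, 0.1921], E[r] = 0.8299, γ^t·E[r] = 0.441056, running G = 4.265724
t=7: π = [0.1557, 0.2389, 0.1677, 0.2455, 0.1921], E[r] = 0.8301, γ^t·E[r] = 0.397011, running G = 4.662734

G = 4.6627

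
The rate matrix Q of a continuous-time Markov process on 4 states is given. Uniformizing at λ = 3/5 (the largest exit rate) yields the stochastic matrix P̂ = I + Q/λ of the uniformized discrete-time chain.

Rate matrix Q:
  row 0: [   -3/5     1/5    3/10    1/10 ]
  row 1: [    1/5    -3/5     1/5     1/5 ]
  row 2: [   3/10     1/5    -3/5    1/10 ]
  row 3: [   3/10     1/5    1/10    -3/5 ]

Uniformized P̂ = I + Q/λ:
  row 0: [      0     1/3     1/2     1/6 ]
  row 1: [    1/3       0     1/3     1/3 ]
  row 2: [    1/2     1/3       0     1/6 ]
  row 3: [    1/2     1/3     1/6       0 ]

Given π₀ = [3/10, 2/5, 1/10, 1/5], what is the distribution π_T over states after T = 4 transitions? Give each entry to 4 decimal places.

π = [0.3127, 0.2519, 0.2586, 0.1769]

t=0: π = [0.3000, 0.4000, 0.1000, 0.2000]
t=1: π = [0.2833, 0.2000, 0.3167, 0.2000]
t=2: π = [0.3250, 0.2667, 0.2417, 0.1667]
t=3: π = [0.2931, 0.2444, 0.2792, 0.1833]
t=4: π = [0.3127, 0.2519, 0.2586, 0.1769]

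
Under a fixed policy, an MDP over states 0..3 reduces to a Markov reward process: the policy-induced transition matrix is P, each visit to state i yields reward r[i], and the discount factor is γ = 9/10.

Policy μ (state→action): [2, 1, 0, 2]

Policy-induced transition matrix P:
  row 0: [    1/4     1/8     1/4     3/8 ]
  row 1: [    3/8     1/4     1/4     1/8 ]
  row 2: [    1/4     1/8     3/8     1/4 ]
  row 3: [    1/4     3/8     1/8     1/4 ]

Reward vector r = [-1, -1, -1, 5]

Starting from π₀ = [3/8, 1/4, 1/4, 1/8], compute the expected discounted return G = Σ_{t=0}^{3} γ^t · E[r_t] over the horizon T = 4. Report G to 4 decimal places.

t=0: π = [0.3750, 0.2500, 0.2500, 0.1250], E[r] = -0.2500, γ^t·E[r] = -0.250000, running G = -0.250000
t=1: π = [0.2813, 0.1875, 0.2656, 0.2656], E[r] = 0.5938, γ^t·E[r] = 0.534375, running G = 0.284375
t=2: π = [0.2734, 0.2148, 0.2500, 0.2617], E[r] = 0.5703, γ^t·E[r] = 0.461953, running G = 0.746328
t=3: π = [0.2769, 0.2173, 0.2485, 0.2573], E[r] = 0.5439, γ^t·E[r] = 0.396536, running G = 1.142864

G = 1.1429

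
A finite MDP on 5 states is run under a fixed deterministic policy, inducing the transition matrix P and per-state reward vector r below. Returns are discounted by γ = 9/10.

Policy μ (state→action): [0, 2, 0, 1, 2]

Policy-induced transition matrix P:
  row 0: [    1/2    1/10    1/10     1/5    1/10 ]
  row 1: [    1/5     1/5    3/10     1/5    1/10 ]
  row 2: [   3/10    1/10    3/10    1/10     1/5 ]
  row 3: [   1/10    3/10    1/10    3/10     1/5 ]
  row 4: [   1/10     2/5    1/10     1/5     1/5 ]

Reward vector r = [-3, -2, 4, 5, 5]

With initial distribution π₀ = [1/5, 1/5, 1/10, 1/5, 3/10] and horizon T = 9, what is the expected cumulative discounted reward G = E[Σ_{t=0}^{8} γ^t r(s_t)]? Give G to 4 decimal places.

t=0: π = [0.2000, 0.2000, 0.1000, 0.2000, 0.3000], E[r] = 1.9000, γ^t·E[r] = 1.900000, running G = 1.900000
t=1: π = [0.2200, 0.2500, 0.1600, 0.2100, 0.1600], E[r] = 1.3300, γ^t·E[r] = 1.197000, running G = 3.097000
t=2: π = [0.2450, 0.2150, 0.1820, 0.2050, 0.1530], E[r] = 1.3530, γ^t·E[r] = 1.095930, running G = 4.192930
t=3: π = [0.2559, 0.2084, 0.1794, 0.2023, 0.1540], E[r] = 1.3146, γ^t·E[r] = 0.958343, running G = 5.151273
t=4: π = [0.2591, 0.2075, 0.1776, 0.2023, 0.1536], E[r] = 1.2973, γ^t·E[r] = 0.851159, running G = 6.002432
t=5: π = [0.2599, 0.2073, 0.1770, 0.2025, 0.1533], E[r] = 1.2929, γ^t·E[r] = 0.763434, running G = 6.765866
t=6: π = [0.2601, 0.2072, 0.1769, 0.2025, 0.1533], E[r] = 1.2919, γ^t·E[r] = 0.686549, running G = 7.452415
t=7: π = [0.2601, 0.2072, 0.1768, 0.2026, 0.1533], E[r] = 1.2916, γ^t·E[r] = 0.617784, running G = 8.070199
t=8: π = [0.2601, 0.2072, 0.1768, 0.2026, 0.1533], E[r] = 1.2916, γ^t·E[r] = 0.555986, running G = 8.626186

G = 8.6262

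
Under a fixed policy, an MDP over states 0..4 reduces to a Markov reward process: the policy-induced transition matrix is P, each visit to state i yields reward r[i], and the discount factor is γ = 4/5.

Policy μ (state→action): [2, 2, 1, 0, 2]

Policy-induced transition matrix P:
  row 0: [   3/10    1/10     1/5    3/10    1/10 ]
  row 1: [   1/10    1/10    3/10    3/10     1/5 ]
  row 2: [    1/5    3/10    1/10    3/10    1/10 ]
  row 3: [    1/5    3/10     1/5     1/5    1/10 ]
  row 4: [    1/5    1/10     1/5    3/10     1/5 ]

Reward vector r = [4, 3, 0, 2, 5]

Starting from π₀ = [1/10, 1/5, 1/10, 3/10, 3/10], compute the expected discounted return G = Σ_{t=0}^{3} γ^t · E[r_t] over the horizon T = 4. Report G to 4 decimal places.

G = 8.1660

t=0: π = [0.1000, 0.2000, 0.1000, 0.3000, 0.3000], E[r] = 3.1000, γ^t·E[r] = 3.100000, running G = 3.100000
t=1: π = [0.1900, 0.1800, 0.2100, 0.2700, 0.1500], E[r] = 2.5900, γ^t·E[r] = 2.072000, running G = 5.172000
t=2: π = [0.2010, 0.1960, 0.1970, 0.2730, 0.1330], E[r] = 2.6030, γ^t·E[r] = 1.665920, running G = 6.837920
t=3: π = [0.2005, 0.1940, 0.1999, 0.2727, 0.1329], E[r] = 2.5939, γ^t·E[r] = 1.328077, running G = 8.165997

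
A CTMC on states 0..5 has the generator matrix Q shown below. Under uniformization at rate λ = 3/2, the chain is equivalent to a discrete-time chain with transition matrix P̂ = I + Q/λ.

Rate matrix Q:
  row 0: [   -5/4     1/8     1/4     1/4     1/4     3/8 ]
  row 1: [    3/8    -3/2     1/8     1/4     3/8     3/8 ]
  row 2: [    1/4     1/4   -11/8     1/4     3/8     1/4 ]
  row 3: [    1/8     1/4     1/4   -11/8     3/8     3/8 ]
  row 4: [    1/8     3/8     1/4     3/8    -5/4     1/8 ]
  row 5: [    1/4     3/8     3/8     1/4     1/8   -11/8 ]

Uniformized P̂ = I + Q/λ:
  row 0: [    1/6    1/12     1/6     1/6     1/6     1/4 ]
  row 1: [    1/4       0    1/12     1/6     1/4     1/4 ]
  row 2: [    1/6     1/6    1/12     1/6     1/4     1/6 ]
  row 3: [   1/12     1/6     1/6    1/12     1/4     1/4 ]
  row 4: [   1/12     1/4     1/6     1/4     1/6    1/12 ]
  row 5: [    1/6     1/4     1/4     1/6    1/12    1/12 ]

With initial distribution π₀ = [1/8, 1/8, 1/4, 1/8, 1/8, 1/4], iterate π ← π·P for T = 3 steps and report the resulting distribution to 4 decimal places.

π = [0.1495, 0.1591, 0.1557, 0.1688, 0.1916, 0.1753]

t=0: π = [0.1250, 0.1250, 0.2500, 0.1250, 0.1250, 0.2500]
t=1: π = [0.1563, 0.1667, 0.1563, 0.1667, 0.1875, 0.1667]
t=2: π = [0.1510, 0.1554, 0.1536, 0.1684, 0.1936, 0.1780]
t=3: π = [0.1495, 0.1591, 0.1557, 0.1688, 0.1916, 0.1753]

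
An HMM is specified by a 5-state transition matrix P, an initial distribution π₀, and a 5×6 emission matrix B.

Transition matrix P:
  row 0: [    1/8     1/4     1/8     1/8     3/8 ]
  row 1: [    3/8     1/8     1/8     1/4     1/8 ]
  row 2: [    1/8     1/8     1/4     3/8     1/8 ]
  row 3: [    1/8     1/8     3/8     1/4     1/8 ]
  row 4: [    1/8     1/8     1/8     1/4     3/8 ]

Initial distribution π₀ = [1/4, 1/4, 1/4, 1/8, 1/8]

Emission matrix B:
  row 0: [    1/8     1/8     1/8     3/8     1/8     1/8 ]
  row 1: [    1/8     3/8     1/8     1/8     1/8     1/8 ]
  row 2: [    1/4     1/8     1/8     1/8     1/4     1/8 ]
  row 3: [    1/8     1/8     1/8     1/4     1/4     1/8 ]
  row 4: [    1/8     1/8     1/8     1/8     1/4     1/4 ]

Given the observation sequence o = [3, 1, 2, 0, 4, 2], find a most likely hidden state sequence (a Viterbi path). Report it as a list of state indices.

t=0: δ = [9.375e-02, 3.125e-02, 3.125e-02, 3.125e-02, 1.562e-02]  (obs o_0=3)
t=1: δ = [1.465e-03, 8.789e-03, 1.465e-03, 1.465e-03, 4.395e-03]  ψ = [0, 0, 0, 0, 0]  (obs o_1=1)
t=2: δ = [4.120e-04, 1.373e-04, 1.373e-04, 2.747e-04, 2.060e-04]  ψ = [1, 1, 1, 1, 4]  (obs o_2=2)
t=3: δ = [6.437e-06, 1.287e-05, 2.575e-05, 8.583e-06, 1.931e-05]  ψ = [0, 0, 3, 3, 0]  (obs o_3=0)
t=4: δ = [6.035e-07, 4.023e-07, 1.609e-06, 2.414e-06, 1.810e-06]  ψ = [1, 2, 2, 2, 4]  (obs o_4=4)
t=5: δ = [3.772e-08, 3.772e-08, 1.132e-07, 7.544e-08, 8.487e-08]  ψ = [3, 3, 3, 2, 4]  (obs o_5=2)
backtrack: best end state = 2; path = [0, 1, 3, 2, 3, 2]

path = [0, 1, 3, 2, 3, 2]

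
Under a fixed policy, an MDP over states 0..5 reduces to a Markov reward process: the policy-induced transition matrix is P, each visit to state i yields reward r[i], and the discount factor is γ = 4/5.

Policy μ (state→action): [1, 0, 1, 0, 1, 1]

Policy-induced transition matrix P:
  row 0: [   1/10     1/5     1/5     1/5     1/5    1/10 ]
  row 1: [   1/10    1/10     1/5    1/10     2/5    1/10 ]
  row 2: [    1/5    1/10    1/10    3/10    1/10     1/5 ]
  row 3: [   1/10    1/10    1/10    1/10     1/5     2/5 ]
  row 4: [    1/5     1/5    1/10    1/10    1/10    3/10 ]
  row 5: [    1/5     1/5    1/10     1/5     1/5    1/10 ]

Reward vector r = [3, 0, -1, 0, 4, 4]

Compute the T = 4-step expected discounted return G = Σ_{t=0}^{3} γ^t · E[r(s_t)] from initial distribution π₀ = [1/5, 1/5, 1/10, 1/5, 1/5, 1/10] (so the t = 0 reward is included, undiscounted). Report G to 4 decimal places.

G = 5.4842

t=0: π = [0.2000, 0.2000, 0.1000, 0.2000, 0.2000, 0.1000], E[r] = 1.7000, γ^t·E[r] = 1.700000, running G = 1.700000
t=1: π = [0.1400, 0.1500, 0.1400, 0.1500, 0.2100, 0.2100], E[r] = 1.9600, γ^t·E[r] = 1.568000, running G = 3.268000
t=2: π = [0.1560, 0.1560, 0.1290, 0.1630, 0.1950, 0.2010], E[r] = 1.9230, γ^t·E[r] = 1.230720, running G = 4.498720
t=3: π = [0.1525, 0.1552, 0.1312, 0.1615, 0.1988, 0.2008], E[r] = 1.9247, γ^t·E[r] = 0.985446, running G = 5.484166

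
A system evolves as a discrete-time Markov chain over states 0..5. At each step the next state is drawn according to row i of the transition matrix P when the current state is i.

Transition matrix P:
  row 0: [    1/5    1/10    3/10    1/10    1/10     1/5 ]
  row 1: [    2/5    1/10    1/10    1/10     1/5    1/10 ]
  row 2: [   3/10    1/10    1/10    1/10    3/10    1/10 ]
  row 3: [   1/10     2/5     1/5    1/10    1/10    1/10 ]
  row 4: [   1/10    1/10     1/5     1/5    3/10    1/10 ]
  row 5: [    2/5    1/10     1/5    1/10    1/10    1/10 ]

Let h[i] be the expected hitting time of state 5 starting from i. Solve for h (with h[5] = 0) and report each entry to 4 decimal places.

h = [7.4005, 8.0796, 8.1733, 8.2670, 8.3372, 0.0000]

First-step conditioning: h[5] = 0; for i ≠ 5, h[i] = 1 + Σ_k P[i][k]·h[k].
  h[0] = 1 + 1/5·h[0] + 1/10·h[1] + 3/10·h[2] + 1/10·h[3] + 1/10·h[4]
  h[1] = 1 + 2/5·h[0] + 1/10·h[1] + 1/10·h[2] + 1/10·h[3] + 1/5·h[4]
  h[2] = 1 + 3/10·h[0] + 1/10·h[1] + 1/10·h[2] + 1/10·h[3] + 3/10·h[4]
  h[3] = 1 + 1/10·h[0] + 2/5·h[1] + 1/5·h[2] + 1/10·h[3] + 1/10·h[4]
  h[4] = 1 + 1/10·h[0] + 1/10·h[1] + 1/5·h[2] + 1/5·h[3] + 3/10·h[4]
Solving the 5×5 linear system over states ≠ 5 gives exactly h = [3160/427, 3450/427, 3490/427, 3530/427, 3560/427, 0] (h[5] = 0 is the target).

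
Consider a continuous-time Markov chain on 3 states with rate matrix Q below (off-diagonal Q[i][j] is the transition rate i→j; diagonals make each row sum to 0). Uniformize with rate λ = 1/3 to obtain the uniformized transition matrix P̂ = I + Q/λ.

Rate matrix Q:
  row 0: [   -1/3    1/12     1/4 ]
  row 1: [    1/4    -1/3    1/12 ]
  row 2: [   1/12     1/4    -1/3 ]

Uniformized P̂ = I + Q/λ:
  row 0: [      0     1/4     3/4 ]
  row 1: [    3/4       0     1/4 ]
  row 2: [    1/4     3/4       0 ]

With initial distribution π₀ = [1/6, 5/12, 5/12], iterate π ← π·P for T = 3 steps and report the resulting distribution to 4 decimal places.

π = [0.3073, 0.3815, 0.3112]

t=0: π = [0.1667, 0.4167, 0.4167]
t=1: π = [0.4167, 0.3542, 0.2292]
t=2: π = [0.3229, 0.2760, 0.4010]
t=3: π = [0.3073, 0.3815, 0.3112]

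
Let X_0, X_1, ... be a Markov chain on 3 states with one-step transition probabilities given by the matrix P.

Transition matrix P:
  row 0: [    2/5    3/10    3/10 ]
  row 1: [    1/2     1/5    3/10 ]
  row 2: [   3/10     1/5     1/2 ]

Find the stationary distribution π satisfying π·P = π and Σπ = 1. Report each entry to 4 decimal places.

π = [0.3864, 0.2386, 0.3750]

Balance equations π_j = Σ_i π_i·P[i][j]:
  π_0 = 2/5·π_0 + 1/2·π_1 + 3/10·π_2
  π_1 = 3/10·π_0 + 1/5·π_1 + 1/5·π_2
  normalize: π_0 + π_1 + π_2 = 1
Solving the linear system gives exactly π = [17/44, 21/88, 3/8].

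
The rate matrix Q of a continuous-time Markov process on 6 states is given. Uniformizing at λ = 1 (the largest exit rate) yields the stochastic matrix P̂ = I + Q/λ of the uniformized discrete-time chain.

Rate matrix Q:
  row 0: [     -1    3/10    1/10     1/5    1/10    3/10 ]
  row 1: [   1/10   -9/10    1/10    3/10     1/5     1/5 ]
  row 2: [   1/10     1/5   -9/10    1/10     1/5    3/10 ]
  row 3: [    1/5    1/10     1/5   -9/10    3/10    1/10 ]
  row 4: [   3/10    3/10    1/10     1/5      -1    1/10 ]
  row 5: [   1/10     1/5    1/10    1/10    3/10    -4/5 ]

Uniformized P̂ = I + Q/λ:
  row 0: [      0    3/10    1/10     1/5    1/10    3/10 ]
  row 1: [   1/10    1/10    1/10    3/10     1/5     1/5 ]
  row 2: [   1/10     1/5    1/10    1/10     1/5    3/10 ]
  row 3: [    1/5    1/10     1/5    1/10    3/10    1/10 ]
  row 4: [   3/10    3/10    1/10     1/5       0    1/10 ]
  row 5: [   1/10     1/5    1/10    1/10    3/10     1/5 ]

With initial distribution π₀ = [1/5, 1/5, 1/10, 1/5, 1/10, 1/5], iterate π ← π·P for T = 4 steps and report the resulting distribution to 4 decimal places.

π = [0.1401, 0.1955, 0.1172, 0.1717, 0.1855, 0.1900]

t=0: π = [0.2000, 0.2000, 0.1000, 0.2000, 0.1000, 0.2000]
t=1: π = [0.1200, 0.1900, 0.1200, 0.1700, 0.2000, 0.2000]
t=2: π = [0.1450, 0.1960, 0.1170, 0.1700, 0.1850, 0.1870]
t=3: π = [0.1395, 0.1964, 0.1170, 0.1722, 0.1842, 0.1907]
t=4: π = [0.1401, 0.1955, 0.1172, 0.1717, 0.1855, 0.1900]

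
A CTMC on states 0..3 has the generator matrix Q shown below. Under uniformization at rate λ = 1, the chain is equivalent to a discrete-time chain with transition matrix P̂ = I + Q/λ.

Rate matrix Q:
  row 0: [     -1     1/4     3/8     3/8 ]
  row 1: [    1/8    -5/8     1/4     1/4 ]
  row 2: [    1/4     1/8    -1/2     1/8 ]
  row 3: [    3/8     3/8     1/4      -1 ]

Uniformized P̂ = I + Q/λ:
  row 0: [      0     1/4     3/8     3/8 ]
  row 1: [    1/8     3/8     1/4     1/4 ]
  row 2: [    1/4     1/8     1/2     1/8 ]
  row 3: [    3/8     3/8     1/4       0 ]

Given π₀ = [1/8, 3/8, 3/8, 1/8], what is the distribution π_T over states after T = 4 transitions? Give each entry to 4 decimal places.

t=0: π = [0.1250, 0.3750, 0.3750, 0.1250]
t=1: π = [0.1875, 0.2656, 0.3594, 0.1875]
t=2: π = [0.1934, 0.2617, 0.3633, 0.1816]
t=3: π = [0.1917, 0.2600, 0.3650, 0.1833]
t=4: π = [0.1925, 0.2598, 0.3652, 0.1825]

π = [0.1925, 0.2598, 0.3652, 0.1825]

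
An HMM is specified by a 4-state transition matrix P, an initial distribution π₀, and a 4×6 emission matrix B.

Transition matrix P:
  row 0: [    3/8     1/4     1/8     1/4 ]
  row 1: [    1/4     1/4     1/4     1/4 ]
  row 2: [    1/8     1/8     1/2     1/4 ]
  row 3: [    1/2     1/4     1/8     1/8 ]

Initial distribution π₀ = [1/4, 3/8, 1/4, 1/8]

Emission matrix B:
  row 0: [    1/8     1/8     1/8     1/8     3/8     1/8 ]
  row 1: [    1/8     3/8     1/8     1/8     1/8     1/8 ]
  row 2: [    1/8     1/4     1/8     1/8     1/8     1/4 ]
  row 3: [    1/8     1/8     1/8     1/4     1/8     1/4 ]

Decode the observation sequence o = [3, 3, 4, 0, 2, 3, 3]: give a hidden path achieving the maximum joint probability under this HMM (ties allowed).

t=0: δ = [3.125e-02, 4.688e-02, 3.125e-02, 3.125e-02]  (obs o_0=3)
t=1: δ = [1.953e-03, 1.465e-03, 1.953e-03, 2.930e-03]  ψ = [3, 1, 2, 1]  (obs o_1=3)
t=2: δ = [5.493e-04, 9.155e-05, 1.221e-04, 6.104e-05]  ψ = [3, 3, 2, 0]  (obs o_2=4)
t=3: δ = [2.575e-05, 1.717e-05, 8.583e-06, 1.717e-05]  ψ = [0, 0, 0, 0]  (obs o_3=0)
t=4: δ = [1.207e-06, 8.047e-07, 5.364e-07, 8.047e-07]  ψ = [0, 0, 1, 0]  (obs o_4=2)
t=5: δ = [5.658e-08, 3.772e-08, 3.353e-08, 7.544e-08]  ψ = [0, 0, 2, 0]  (obs o_5=3)
t=6: δ = [4.715e-09, 2.357e-09, 2.095e-09, 3.536e-09]  ψ = [3, 3, 2, 0]  (obs o_6=3)
backtrack: best end state = 0; path = [1, 3, 0, 0, 0, 3, 0]

path = [1, 3, 0, 0, 0, 3, 0]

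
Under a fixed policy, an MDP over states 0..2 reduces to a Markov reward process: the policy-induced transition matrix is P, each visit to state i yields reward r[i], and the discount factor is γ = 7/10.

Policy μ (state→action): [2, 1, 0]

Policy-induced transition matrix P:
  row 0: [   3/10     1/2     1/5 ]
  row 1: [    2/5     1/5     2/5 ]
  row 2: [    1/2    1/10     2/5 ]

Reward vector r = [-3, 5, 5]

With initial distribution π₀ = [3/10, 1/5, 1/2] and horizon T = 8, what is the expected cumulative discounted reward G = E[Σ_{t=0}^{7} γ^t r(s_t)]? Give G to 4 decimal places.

G = 6.4290

t=0: π = [0.3000, 0.2000, 0.5000], E[r] = 2.6000, γ^t·E[r] = 2.600000, running G = 2.600000
t=1: π = [0.4200, 0.2400, 0.3400], E[r] = 1.6400, γ^t·E[r] = 1.148000, running G = 3.748000
t=2: π = [0.3920, 0.2920, 0.3160], E[r] = 1.8640, γ^t·E[r] = 0.913360, running G = 4.661360
t=3: π = [0.3924, 0.2860, 0.3216], E[r] = 1.8608, γ^t·E[r] = 0.638254, running G = 5.299614
t=4: π = [0.3929, 0.2856, 0.3215], E[r] = 1.8566, γ^t·E[r] = 0.445779, running G = 5.745394
t=5: π = [0.3929, 0.2857, 0.3214], E[r] = 1.8571, γ^t·E[r] = 0.312126, running G = 6.057520
t=6: π = [0.3929, 0.2857, 0.3214], E[r] = 1.8572, γ^t·E[r] = 0.218492, running G = 6.276012
t=7: π = [0.3929, 0.2857, 0.3214], E[r] = 1.8571, γ^t·E[r] = 0.152944, running G = 6.428956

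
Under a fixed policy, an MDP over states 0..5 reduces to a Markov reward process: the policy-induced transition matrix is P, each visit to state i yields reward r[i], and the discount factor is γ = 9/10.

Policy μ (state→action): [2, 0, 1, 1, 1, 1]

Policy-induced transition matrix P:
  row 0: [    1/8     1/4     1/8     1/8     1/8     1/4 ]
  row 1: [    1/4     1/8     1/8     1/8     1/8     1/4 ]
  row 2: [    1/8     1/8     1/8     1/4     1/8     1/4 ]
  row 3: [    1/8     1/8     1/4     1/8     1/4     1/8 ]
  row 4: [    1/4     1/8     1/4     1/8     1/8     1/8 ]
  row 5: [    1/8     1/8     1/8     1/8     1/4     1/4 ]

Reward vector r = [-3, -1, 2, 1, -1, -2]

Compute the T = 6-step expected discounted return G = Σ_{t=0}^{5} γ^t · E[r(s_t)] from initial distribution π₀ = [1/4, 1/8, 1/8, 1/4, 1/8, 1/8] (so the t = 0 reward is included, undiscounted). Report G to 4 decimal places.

t=0: π = [0.2500, 0.1250, 0.1250, 0.2500, 0.1250, 0.1250], E[r] = -0.7500, γ^t·E[r] = -0.750000, running G = -0.750000
t=1: π = [0.1563, 0.1563, 0.1719, 0.1406, 0.1719, 0.2031], E[r] = -0.7188, γ^t·E[r] = -0.646875, running G = -1.396875
t=2: π = [0.1660, 0.1445, 0.1641, 0.1465, 0.1680, 0.2109], E[r] = -0.7578, γ^t·E[r] = -0.613828, running G = -2.010703
t=3: π = [0.1641, 0.1458, 0.1643, 0.1455, 0.1697, 0.2107], E[r] = -0.7549, γ^t·E[r] = -0.550310, running G = -2.561013
t=4: π = [0.1644, 0.1455, 0.1644, 0.1455, 0.1695, 0.2106], E[r] = -0.7552, γ^t·E[r] = -0.495479, running G = -3.056492
t=5: π = [0.1644, 0.1456, 0.1644, 0.1455, 0.1695, 0.2106], E[r] = -0.7551, γ^t·E[r] = -0.445895, running G = -3.502386

G = -3.5024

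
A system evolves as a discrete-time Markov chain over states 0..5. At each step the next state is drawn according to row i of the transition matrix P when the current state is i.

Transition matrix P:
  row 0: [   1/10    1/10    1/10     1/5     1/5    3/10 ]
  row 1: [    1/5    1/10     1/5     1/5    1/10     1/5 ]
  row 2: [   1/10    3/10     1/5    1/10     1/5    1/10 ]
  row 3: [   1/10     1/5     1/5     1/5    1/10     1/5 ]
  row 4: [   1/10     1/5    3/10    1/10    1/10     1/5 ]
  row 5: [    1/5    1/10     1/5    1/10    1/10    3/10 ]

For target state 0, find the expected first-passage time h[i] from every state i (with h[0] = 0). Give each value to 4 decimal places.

h = [0.0000, 6.5795, 7.2449, 7.2375, 7.2382, 6.5064]

First-step conditioning: h[0] = 0; for i ≠ 0, h[i] = 1 + Σ_k P[i][k]·h[k].
  h[1] = 1 + 1/10·h[1] + 1/5·h[2] + 1/5·h[3] + 1/10·h[4] + 1/5·h[5]
  h[2] = 1 + 3/10·h[1] + 1/5·h[2] + 1/10·h[3] + 1/5·h[4] + 1/10·h[5]
  h[3] = 1 + 1/5·h[1] + 1/5·h[2] + 1/5·h[3] + 1/10·h[4] + 1/5·h[5]
  h[4] = 1 + 1/5·h[1] + 3/10·h[2] + 1/10·h[3] + 1/10·h[4] + 1/5·h[5]
  h[5] = 1 + 1/10·h[1] + 1/5·h[2] + 1/10·h[3] + 1/10·h[4] + 3/10·h[5]
Solving the 5×5 linear system over states ≠ 0 gives exactly h = [0, 14850/2257, 49055/6771, 16335/2257, 49010/6771, 14685/2257] (h[0] = 0 is the target).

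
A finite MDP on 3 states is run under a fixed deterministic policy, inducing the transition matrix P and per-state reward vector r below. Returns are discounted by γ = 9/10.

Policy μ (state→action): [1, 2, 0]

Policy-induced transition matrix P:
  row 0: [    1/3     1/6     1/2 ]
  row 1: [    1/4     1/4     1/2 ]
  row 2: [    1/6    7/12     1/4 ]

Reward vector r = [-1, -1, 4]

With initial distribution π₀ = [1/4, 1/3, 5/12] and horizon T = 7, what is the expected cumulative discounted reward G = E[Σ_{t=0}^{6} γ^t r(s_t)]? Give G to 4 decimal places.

t=0: π = [0.2500, 0.3333, 0.4167], E[r] = 1.0833, γ^t·E[r] = 1.083333, running G = 1.083333
t=1: π = [0.2361, 0.3681, 0.3958], E[r] = 0.9792, γ^t·E[r] = 0.881250, running G = 1.964583
t=2: π = [0.2367, 0.3623, 0.4010], E[r] = 1.0052, γ^t·E[r] = 0.814219, running G = 2.778802
t=3: π = [0.2363, 0.3640, 0.3997], E[r] = 0.9987, γ^t·E[r] = 0.728051, running G = 3.506853
t=4: π = [0.2364, 0.3636, 0.4001], E[r] = 1.0003, γ^t·E[r] = 0.656314, running G = 4.163166
t=5: π = [0.2364, 0.3637, 0.4000], E[r] = 0.9999, γ^t·E[r] = 0.590442, running G = 4.753608
t=6: π = [0.2364, 0.3636, 0.4000], E[r] = 1.0000, γ^t·E[r] = 0.531452, running G = 5.285060

G = 5.2851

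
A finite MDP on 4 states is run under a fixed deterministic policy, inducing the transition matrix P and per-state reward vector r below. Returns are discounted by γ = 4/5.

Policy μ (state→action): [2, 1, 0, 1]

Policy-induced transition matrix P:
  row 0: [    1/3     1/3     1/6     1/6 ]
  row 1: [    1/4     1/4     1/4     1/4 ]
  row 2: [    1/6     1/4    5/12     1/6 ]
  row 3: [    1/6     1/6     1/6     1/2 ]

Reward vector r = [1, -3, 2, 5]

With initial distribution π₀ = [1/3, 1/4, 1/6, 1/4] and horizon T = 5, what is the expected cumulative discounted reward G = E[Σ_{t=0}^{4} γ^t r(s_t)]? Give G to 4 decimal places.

G = 4.3486

t=0: π = [0.3333, 0.2500, 0.1667, 0.2500], E[r] = 1.1667, γ^t·E[r] = 1.166667, running G = 1.166667
t=1: π = [0.2431, 0.2569, 0.2292, 0.2708], E[r] = 1.2847, γ^t·E[r] = 1.027778, running G = 2.194444
t=2: π = [0.2286, 0.2477, 0.2454, 0.2784], E[r] = 1.3681, γ^t·E[r] = 0.875556, running G = 3.070000
t=3: π = [0.2254, 0.2459, 0.2486, 0.2801], E[r] = 1.3856, γ^t·E[r] = 0.709432, running G = 3.779432
t=4: π = [0.2247, 0.2454, 0.2493, 0.2805], E[r] = 1.3896, γ^t·E[r] = 0.569188, running G = 4.348621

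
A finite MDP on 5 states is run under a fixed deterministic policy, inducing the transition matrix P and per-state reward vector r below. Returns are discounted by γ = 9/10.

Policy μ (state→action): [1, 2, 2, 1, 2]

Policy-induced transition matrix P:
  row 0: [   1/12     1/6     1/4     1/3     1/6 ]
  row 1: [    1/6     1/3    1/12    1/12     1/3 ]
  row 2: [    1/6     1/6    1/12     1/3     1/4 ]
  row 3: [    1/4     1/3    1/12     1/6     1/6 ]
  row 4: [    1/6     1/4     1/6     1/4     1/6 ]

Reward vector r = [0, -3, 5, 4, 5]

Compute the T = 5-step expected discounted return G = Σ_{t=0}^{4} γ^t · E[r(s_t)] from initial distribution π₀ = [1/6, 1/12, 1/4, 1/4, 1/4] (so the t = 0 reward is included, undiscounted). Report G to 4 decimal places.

t=0: π = [0.1667, 0.0833, 0.2500, 0.2500, 0.2500], E[r] = 3.2500, γ^t·E[r] = 3.250000, running G = 3.250000
t=1: π = [0.1736, 0.2431, 0.1319, 0.2500, 0.2014], E[r] = 1.9375, γ^t·E[r] = 1.743750, running G = 4.993750
t=2: π = [0.1730, 0.2656, 0.1291, 0.2141, 0.2182], E[r] = 1.7957, γ^t·E[r] = 1.454531, running G = 6.448281
t=3: π = [0.1701, 0.2648, 0.1304, 0.2131, 0.2217], E[r] = 1.8180, γ^t·E[r] = 1.325355, running G = 7.773637
t=4: π = [0.1702, 0.2648, 0.1302, 0.2131, 0.2217], E[r] = 1.8173, γ^t·E[r] = 1.192353, running G = 8.965990

G = 8.9660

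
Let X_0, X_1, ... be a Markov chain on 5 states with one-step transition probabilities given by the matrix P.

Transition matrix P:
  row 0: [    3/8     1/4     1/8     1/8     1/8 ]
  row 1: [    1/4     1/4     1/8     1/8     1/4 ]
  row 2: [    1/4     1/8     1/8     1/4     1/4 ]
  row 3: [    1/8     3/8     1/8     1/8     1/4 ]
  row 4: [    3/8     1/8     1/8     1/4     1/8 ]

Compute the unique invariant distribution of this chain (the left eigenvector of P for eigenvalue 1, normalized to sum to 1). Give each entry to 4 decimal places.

π = [0.2894, 0.2312, 0.1250, 0.1644, 0.1901]

Balance equations π_j = Σ_i π_i·P[i][j]:
  π_0 = 3/8·π_0 + 1/4·π_1 + 1/4·π_2 + 1/8·π_3 + 3/8·π_4
  π_1 = 1/4·π_0 + 1/4·π_1 + 1/8·π_2 + 3/8·π_3 + 1/8·π_4
  π_2 = 1/8·π_0 + 1/8·π_1 + 1/8·π_2 + 1/8·π_3 + 1/8·π_4
  π_3 = 1/8·π_0 + 1/8·π_1 + 1/4·π_2 + 1/8·π_3 + 1/4·π_4
  normalize: π_0 + π_1 + π_2 + π_3 + π_4 = 1
Solving the linear system gives exactly π = [169/584, 135/584, 1/8, 12/73, 111/584].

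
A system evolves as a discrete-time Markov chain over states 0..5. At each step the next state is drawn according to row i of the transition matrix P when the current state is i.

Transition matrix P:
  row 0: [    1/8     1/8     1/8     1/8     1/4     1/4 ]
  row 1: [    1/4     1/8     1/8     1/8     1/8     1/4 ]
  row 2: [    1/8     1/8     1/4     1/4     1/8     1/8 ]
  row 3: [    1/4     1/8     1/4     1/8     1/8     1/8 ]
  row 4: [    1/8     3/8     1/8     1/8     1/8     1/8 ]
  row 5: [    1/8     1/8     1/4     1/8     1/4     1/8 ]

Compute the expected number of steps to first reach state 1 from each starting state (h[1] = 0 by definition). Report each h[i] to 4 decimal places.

h = [5.8403, 0.0000, 6.0493, 6.0261, 4.5399, 5.8636]

First-step conditioning: h[1] = 0; for i ≠ 1, h[i] = 1 + Σ_k P[i][k]·h[k].
  h[0] = 1 + 1/8·h[0] + 1/8·h[2] + 1/8·h[3] + 1/4·h[4] + 1/4·h[5]
  h[2] = 1 + 1/8·h[0] + 1/4·h[2] + 1/4·h[3] + 1/8·h[4] + 1/8·h[5]
  h[3] = 1 + 1/4·h[0] + 1/4·h[2] + 1/8·h[3] + 1/8·h[4] + 1/8·h[5]
  h[4] = 1 + 1/8·h[0] + 1/8·h[2] + 1/8·h[3] + 1/8·h[4] + 1/8·h[5]
  h[5] = 1 + 1/8·h[0] + 1/4·h[2] + 1/8·h[3] + 1/4·h[4] + 1/8·h[5]
Solving the 5×5 linear system over states ≠ 1 gives exactly h = [4024/689, 0, 4168/689, 4152/689, 3128/689, 4040/689] (h[1] = 0 is the target).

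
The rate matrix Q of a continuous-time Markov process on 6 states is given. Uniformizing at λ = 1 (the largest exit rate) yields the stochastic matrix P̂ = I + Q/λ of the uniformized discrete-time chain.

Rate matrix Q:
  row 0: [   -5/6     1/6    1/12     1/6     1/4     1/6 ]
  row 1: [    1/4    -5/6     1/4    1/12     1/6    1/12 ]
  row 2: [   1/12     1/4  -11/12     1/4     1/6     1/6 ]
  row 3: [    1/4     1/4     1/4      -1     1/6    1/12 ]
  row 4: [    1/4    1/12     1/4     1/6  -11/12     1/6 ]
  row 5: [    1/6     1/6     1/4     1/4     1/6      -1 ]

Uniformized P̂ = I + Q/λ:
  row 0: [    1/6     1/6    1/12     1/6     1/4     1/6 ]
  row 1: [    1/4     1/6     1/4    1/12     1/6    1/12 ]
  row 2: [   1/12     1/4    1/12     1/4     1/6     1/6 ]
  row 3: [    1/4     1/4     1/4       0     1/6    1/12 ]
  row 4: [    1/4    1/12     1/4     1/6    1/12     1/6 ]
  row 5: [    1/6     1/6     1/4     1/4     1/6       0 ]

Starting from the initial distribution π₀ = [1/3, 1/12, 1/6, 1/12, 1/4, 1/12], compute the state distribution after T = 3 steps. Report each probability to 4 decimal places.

π = [0.1923, 0.1811, 0.1857, 0.1522, 0.1689, 0.1198]

t=0: π = [0.3333, 0.0833, 0.1667, 0.0833, 0.2500, 0.0833]
t=1: π = [0.1875, 0.1667, 0.1667, 0.1667, 0.1736, 0.1389]
t=2: π = [0.1950, 0.1800, 0.1910, 0.1505, 0.1678, 0.1157]
t=3: π = [0.1923, 0.1811, 0.1857, 0.1522, 0.1689, 0.1198]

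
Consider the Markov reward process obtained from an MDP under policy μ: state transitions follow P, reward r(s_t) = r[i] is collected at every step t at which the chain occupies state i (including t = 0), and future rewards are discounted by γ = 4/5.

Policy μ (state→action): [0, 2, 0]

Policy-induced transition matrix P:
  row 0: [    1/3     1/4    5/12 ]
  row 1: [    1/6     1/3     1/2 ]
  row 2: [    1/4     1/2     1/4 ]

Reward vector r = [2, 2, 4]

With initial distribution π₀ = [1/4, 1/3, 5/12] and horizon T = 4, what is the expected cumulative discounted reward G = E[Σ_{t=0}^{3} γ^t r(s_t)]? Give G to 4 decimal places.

t=0: π = [0.2500, 0.3333, 0.4167], E[r] = 2.8333, γ^t·E[r] = 2.833333, running G = 2.833333
t=1: π = [0.2431, 0.3819, 0.3750], E[r] = 2.7500, γ^t·E[r] = 2.200000, running G = 5.033333
t=2: π = [0.2384, 0.3756, 0.3860], E[r] = 2.7720, γ^t·E[r] = 1.774074, running G = 6.807407
t=3: π = [0.2386, 0.3778, 0.3836], E[r] = 2.7673, γ^t·E[r] = 1.416840, running G = 8.224247

G = 8.2242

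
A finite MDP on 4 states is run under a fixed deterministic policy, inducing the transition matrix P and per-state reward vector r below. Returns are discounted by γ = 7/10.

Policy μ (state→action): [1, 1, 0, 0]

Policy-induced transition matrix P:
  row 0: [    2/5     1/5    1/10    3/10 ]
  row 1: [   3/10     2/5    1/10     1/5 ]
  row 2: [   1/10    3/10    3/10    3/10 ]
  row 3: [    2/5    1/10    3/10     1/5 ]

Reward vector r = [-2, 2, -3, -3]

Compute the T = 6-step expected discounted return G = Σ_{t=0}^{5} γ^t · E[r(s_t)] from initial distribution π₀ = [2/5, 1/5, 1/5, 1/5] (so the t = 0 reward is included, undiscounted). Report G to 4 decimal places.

G = -4.4650

t=0: π = [0.4000, 0.2000, 0.2000, 0.2000], E[r] = -1.6000, γ^t·E[r] = -1.600000, running G = -1.600000
t=1: π = [0.3200, 0.2400, 0.1800, 0.2600], E[r] = -1.4800, γ^t·E[r] = -1.036000, running G = -2.636000
t=2: π = [0.3220, 0.2400, 0.1880, 0.2500], E[r] = -1.4780, γ^t·E[r] = -0.724220, running G = -3.360220
t=3: π = [0.3196, 0.2418, 0.1876, 0.2510], E[r] = -1.4714, γ^t·E[r] = -0.504690, running G = -3.864910
t=4: π = [0.3195, 0.2420, 0.1877, 0.2507], E[r] = -1.4704, γ^t·E[r] = -0.353033, running G = -4.217944
t=5: π = [0.3195, 0.2421, 0.1877, 0.2507], E[r] = -1.4700, γ^t·E[r] = -0.247063, running G = -4.465006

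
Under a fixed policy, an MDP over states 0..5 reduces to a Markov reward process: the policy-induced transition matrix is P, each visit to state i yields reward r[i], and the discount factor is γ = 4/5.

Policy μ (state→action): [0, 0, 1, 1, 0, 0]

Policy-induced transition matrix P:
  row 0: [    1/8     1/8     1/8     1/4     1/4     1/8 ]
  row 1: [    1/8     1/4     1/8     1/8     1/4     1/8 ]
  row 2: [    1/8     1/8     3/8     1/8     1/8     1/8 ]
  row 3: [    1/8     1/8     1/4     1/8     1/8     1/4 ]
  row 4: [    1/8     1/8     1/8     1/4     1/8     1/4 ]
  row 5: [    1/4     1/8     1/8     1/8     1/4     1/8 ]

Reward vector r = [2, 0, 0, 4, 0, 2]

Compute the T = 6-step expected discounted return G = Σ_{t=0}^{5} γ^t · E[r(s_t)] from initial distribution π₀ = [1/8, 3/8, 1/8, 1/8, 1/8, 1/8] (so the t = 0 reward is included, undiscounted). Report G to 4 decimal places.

t=0: π = [0.1250, 0.3750, 0.1250, 0.1250, 0.1250, 0.1250], E[r] = 1.0000, γ^t·E[r] = 1.000000, running G = 1.000000
t=1: π = [0.1406, 0.1719, 0.1719, 0.1563, 0.2031, 0.1563], E[r] = 1.2188, γ^t·E[r] = 0.975000, running G = 1.975000
t=2: π = [0.1445, 0.1465, 0.1875, 0.1680, 0.1836, 0.1699], E[r] = 1.3008, γ^t·E[r] = 0.832500, running G = 2.807500
t=3: π = [0.1462, 0.1433, 0.1929, 0.1660, 0.1826, 0.1689], E[r] = 1.2944, γ^t·E[r] = 0.662750, running G = 3.470250
t=4: π = [0.1461, 0.1429, 0.1940, 0.1661, 0.1823, 0.1686], E[r] = 1.2938, γ^t·E[r] = 0.529950, running G = 4.000200
t=5: π = [0.1461, 0.1429, 0.1943, 0.1661, 0.1822, 0.1686], E[r] = 1.2935, γ^t·E[r] = 0.423843, running G = 4.424043

G = 4.4240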